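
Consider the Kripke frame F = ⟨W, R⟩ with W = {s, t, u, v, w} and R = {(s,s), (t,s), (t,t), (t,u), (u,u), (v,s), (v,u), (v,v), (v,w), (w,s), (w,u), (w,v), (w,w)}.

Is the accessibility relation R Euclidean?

Euclidean: no — t R s and t R u, but not s R u.

No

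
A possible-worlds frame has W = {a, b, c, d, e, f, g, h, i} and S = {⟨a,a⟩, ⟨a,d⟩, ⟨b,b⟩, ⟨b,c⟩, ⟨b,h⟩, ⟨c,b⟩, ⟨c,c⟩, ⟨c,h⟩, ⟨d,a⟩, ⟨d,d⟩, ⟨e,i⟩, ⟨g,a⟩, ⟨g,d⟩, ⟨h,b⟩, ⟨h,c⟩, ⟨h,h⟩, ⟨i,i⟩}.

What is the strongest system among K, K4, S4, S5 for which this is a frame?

Transitive (axiom 4): yes — every two-step S-path is closed by a direct edge.
Reflexive (axiom T): no — e is not related to itself.
Euclidean (axiom 5): yes — any two successors of a common world are S-related.
So F validates K, K4; S4 would additionally require S to be reflexive. The strongest is K4.

K4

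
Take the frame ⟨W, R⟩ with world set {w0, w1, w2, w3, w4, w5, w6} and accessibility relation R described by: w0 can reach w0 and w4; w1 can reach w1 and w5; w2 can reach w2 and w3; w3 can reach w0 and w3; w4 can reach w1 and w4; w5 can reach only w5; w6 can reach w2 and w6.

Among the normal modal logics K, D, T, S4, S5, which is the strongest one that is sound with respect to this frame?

T

Serial (axiom D): yes — every world has a successor (e.g. w0 R w0).
Reflexive (axiom T): yes — every world is R-related to itself.
Transitive (axiom 4): no — w0 R w4 and w4 R w1, but not w0 R w1.
Euclidean (axiom 5): no — w0 R w4 and w0 R w0, but not w4 R w0.
So F validates K, D, T; S4 would additionally require R to be transitive. The strongest is T.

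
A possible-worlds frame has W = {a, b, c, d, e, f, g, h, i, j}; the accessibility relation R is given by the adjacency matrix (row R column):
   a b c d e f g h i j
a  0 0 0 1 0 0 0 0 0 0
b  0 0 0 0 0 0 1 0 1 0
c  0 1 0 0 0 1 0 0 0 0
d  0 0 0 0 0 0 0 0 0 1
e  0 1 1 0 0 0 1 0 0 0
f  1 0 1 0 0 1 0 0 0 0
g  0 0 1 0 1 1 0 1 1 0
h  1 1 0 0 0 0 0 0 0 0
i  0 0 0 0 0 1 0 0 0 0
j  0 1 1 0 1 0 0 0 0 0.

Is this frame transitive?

Transitive: no — a R d and d R j, but not a R j.

No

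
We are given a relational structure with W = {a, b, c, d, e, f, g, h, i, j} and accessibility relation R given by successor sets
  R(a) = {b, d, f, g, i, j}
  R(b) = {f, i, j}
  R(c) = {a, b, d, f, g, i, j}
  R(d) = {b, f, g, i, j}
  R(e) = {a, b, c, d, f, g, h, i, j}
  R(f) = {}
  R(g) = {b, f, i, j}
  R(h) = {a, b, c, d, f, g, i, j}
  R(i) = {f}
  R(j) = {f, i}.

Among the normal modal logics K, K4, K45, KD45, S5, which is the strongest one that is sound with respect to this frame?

K4

Transitive (axiom 4): yes — every two-step R-path is closed by a direct edge.
Euclidean (axiom 5): no — a R b and a R d, but not b R d.
Serial (axiom D): no — f has no R-successor.
Reflexive (axiom T): no — a is not related to itself.
So F validates K, K4; K45 would additionally require R to be Euclidean. The strongest is K4.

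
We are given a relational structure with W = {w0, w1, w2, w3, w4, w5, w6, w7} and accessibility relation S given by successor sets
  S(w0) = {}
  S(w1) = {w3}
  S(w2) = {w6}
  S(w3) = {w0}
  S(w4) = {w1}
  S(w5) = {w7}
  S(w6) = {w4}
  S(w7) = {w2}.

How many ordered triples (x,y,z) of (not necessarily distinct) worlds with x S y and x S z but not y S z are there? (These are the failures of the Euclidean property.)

7

Enumerating: (w1,w3,w3), (w2,w6,w6), (w3,w0,w0), (w4,w1,w1), (w5,w7,w7), (w6,w4,w4), (w7,w2,w2).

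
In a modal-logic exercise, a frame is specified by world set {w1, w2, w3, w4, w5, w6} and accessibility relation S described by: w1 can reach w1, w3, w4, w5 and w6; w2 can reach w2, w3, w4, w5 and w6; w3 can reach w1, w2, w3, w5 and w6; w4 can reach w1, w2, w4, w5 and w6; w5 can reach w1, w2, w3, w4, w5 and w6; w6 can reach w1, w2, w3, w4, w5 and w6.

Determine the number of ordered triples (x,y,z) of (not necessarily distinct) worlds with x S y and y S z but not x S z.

Enumerating: (w1,w3,w2), (w1,w4,w2), (w1,w5,w2), (w1,w6,w2), (w2,w3,w1), (w2,w4,w1), (w2,w5,w1), (w2,w6,w1), (w3,w1,w4), (w3,w2,w4), (w3,w5,w4), (w3,w6,w4), (w4,w1,w3), (w4,w2,w3), (w4,w5,w3), (w4,w6,w3).

16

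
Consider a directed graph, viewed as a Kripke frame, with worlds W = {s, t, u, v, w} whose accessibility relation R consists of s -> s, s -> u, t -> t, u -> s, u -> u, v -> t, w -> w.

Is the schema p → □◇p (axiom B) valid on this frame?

No

By correspondence theory, B is valid on a frame iff R is symmetric.
Symmetric: no — v R t but not t R v.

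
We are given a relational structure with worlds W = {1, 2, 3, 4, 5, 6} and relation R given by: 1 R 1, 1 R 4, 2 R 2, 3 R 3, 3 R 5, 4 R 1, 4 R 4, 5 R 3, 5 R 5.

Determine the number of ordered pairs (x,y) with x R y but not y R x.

0

R is symmetric; there are no such tuples.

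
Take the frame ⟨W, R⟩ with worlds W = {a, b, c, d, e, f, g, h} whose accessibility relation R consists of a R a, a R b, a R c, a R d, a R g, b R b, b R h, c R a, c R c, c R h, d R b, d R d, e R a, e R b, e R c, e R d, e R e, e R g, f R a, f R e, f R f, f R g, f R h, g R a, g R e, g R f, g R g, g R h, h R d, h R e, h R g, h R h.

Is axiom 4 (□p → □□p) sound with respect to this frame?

By correspondence theory, 4 is valid on a frame iff R is transitive.
Transitive: no — a R b and b R h, but not a R h.

No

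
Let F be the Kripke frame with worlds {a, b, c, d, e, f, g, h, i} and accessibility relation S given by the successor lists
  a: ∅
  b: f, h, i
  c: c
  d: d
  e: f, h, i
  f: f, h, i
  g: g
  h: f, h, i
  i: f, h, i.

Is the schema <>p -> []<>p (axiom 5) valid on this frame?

Yes

By correspondence theory, 5 is valid on a frame iff S is Euclidean.
Euclidean: yes — any two successors of a common world are S-related.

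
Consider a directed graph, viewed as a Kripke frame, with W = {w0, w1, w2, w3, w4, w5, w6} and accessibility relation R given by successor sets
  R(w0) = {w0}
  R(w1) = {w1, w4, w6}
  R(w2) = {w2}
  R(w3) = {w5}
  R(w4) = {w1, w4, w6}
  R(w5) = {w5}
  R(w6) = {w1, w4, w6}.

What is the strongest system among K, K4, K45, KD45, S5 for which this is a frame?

KD45

Transitive (axiom 4): yes — every two-step R-path is closed by a direct edge.
Euclidean (axiom 5): yes — any two successors of a common world are R-related.
Serial (axiom D): yes — every world has a successor (e.g. w0 R w0).
Reflexive (axiom T): no — w3 is not related to itself.
So F validates K, K4, K45, KD45; S5 would additionally require R to be reflexive. The strongest is KD45.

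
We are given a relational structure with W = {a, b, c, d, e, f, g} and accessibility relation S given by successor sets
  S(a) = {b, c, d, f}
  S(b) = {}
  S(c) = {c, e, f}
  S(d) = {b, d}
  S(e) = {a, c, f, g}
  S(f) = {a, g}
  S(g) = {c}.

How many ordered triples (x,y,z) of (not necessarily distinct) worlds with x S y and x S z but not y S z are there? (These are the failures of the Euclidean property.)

Enumerating: (a,b,b), (a,b,c), (a,b,d), (a,b,f), (a,c,b), (a,c,d), (a,d,c), (a,d,f), (a,f,b), (a,f,c), (a,f,d), (a,f,f), … and 19 more.
Total: 31.

31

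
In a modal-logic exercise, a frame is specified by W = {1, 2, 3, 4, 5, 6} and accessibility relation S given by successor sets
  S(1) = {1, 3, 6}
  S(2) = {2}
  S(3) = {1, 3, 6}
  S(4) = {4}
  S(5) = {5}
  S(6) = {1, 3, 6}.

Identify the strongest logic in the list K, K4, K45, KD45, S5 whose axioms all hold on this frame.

S5

Transitive (axiom 4): yes — every two-step S-path is closed by a direct edge.
Euclidean (axiom 5): yes — any two successors of a common world are S-related.
Serial (axiom D): yes — every world has a successor (e.g. 1 S 1).
Reflexive (axiom T): yes — every world is S-related to itself.
So F validates K, K4, K45, KD45, S5. The strongest is S5.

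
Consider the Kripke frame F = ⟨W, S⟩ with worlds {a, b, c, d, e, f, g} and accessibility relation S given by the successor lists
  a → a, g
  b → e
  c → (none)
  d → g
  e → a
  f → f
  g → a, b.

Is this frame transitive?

Transitive: no — a S g and g S b, but not a S b.

No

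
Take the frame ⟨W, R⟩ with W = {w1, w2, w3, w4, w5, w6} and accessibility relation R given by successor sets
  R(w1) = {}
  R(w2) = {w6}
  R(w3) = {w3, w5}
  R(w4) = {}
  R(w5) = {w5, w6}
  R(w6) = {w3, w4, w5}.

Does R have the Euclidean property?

No

Euclidean: no — w6 R w3 and w6 R w4, but not w3 R w4.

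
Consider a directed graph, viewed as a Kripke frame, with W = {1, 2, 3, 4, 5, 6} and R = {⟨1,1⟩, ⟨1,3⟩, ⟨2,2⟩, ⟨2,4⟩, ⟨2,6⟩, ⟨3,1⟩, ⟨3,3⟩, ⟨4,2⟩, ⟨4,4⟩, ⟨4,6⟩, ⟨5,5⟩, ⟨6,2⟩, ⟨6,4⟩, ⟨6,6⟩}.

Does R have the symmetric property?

Symmetric: yes — every pair in R has its reverse in R.

Yes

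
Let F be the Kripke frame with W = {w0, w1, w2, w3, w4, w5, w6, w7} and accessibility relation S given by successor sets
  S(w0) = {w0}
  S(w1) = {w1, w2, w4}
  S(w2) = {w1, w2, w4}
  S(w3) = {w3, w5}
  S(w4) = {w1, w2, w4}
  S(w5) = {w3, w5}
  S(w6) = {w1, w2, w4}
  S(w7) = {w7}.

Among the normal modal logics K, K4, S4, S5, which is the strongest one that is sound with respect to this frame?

Transitive (axiom 4): yes — every two-step S-path is closed by a direct edge.
Reflexive (axiom T): no — w6 is not related to itself.
Euclidean (axiom 5): yes — any two successors of a common world are S-related.
So F validates K, K4; S4 would additionally require S to be reflexive. The strongest is K4.

K4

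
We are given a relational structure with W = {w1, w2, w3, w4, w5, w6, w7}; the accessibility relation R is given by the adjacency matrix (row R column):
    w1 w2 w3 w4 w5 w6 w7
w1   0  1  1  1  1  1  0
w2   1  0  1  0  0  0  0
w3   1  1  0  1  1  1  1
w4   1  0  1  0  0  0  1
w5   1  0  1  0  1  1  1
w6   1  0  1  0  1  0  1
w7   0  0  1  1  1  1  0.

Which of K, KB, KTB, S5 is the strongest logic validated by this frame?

Symmetric (axiom B): yes — every pair in R has its reverse in R.
Reflexive (axiom T): no — w1 is not related to itself.
Euclidean (axiom 5): no — w1 R w2 and w1 R w4, but not w2 R w4.
So F validates K, KB; KTB would additionally require R to be reflexive. The strongest is KB.

KB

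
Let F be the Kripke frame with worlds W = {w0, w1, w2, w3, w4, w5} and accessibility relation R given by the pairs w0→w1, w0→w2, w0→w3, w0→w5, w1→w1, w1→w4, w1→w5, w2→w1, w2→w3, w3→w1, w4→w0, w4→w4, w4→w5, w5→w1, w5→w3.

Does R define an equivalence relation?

Reflexive: no — w0 is not related to itself.
Symmetric: no — w0 R w1 but not w1 R w0.
Transitive: no — w0 R w1 and w1 R w4, but not w0 R w4.
So R is not an equivalence relation.

No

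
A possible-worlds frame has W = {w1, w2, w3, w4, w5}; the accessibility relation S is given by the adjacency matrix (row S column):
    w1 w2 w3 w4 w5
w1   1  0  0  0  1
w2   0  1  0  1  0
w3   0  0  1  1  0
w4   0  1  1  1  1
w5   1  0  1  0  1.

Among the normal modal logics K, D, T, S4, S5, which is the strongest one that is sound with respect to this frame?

T

Serial (axiom D): yes — every world has a successor (e.g. w1 S w1).
Reflexive (axiom T): yes — every world is S-related to itself.
Transitive (axiom 4): no — w1 S w5 and w5 S w3, but not w1 S w3.
Euclidean (axiom 5): no — w4 S w2 and w4 S w3, but not w2 S w3.
So F validates K, D, T; S4 would additionally require S to be transitive. The strongest is T.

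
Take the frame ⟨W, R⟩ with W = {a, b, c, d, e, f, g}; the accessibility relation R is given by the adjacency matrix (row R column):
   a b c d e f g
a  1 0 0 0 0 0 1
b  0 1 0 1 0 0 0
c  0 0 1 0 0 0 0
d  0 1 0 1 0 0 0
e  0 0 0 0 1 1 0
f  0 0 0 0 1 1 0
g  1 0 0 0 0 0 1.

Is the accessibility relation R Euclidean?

Euclidean: yes — any two successors of a common world are R-related.

Yes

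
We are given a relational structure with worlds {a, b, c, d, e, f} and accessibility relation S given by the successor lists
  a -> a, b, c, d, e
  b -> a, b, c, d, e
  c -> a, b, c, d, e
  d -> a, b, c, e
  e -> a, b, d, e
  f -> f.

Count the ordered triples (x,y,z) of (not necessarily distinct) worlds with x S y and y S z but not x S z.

Enumerating: (d,a,d), (d,b,d), (d,c,d), (d,e,d), (e,a,c), (e,b,c), (e,d,c).

7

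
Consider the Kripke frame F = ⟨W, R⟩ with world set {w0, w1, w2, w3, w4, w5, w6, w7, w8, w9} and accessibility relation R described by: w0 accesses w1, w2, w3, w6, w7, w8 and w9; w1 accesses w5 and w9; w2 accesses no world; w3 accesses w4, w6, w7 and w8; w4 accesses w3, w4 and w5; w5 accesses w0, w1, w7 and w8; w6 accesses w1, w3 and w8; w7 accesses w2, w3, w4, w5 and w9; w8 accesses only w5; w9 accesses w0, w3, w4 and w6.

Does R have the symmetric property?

Symmetric: no — w0 R w1 but not w1 R w0.

No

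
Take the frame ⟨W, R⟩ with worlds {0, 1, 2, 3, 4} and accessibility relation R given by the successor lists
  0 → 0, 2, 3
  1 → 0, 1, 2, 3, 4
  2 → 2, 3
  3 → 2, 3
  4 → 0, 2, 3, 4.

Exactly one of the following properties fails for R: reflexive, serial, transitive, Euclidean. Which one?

Euclidean

Reflexive: yes — every world is R-related to itself.
Serial: yes — every world has a successor (e.g. 0 R 0).
Transitive: yes — every two-step R-path is closed by a direct edge.
Euclidean: no — 1 R 0 and 1 R 4, but not 0 R 4.
Only Euclidean fails.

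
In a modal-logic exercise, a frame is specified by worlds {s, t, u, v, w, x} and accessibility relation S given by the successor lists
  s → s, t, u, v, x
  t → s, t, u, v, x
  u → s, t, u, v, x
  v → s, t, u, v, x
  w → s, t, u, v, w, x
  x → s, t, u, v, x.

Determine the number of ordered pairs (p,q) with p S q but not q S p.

5

Enumerating: (w,s), (w,t), (w,u), (w,v), (w,x).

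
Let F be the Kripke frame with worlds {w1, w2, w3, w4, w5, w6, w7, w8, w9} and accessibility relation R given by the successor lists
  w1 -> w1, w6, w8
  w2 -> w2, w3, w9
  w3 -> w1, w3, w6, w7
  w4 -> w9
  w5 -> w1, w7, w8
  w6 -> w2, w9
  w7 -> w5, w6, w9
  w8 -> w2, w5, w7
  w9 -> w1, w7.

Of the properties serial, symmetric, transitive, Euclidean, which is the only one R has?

serial

Serial: yes — every world has a successor (e.g. w1 R w1).
Symmetric: no — w1 R w6 but not w6 R w1.
Transitive: no — w1 R w6 and w6 R w2, but not w1 R w2.
Euclidean: no — w1 R w6 and w1 R w8, but not w6 R w8.
Only serial holds.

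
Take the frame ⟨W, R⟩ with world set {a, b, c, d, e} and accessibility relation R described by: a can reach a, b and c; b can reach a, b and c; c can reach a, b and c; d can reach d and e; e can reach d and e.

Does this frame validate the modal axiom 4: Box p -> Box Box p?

Axiom 4 corresponds to the accessibility relation being transitive.
Transitive: yes — every two-step R-path is closed by a direct edge.

Yes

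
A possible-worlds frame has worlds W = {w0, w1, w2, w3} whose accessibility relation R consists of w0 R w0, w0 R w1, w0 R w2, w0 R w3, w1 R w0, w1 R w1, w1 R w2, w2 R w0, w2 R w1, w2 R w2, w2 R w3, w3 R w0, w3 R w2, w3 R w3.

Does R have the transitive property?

No

Transitive: no — w1 R w0 and w0 R w3, but not w1 R w3.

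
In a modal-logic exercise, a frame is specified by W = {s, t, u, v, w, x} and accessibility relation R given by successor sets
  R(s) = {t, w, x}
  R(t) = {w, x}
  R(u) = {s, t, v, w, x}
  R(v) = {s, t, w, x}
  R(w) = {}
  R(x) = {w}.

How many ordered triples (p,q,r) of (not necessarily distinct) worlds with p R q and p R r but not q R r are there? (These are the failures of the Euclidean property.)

35

Enumerating: (s,t,t), (s,w,t), (s,w,w), (s,w,x), (s,x,t), (s,x,x), (t,w,w), (t,w,x), (t,x,x), (u,s,s), (u,s,v), (u,t,s), … and 23 more.
Total: 35.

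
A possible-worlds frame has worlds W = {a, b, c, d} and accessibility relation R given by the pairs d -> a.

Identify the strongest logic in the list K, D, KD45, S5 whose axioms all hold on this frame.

Serial (axiom D): no — a has no R-successor.
Euclidean (axiom 5): no — d R a and d R a, but not a R a.
Transitive (axiom 4): yes — every two-step R-path is closed by a direct edge.
Reflexive (axiom T): no — a is not related to itself.
So F validates K; D would additionally require R to be serial. The strongest is K.

K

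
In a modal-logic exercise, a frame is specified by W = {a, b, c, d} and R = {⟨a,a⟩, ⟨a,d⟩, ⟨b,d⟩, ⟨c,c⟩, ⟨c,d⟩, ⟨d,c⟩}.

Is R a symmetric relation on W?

No

Symmetric: no — a R d but not d R a.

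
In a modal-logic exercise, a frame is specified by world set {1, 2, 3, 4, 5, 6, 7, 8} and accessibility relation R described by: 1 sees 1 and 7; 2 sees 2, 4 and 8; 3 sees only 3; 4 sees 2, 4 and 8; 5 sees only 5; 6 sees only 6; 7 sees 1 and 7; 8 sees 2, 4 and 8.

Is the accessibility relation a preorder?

Yes

Reflexive: yes — every world is R-related to itself.
Transitive: yes — every two-step R-path is closed by a direct edge.
So R is a preorder.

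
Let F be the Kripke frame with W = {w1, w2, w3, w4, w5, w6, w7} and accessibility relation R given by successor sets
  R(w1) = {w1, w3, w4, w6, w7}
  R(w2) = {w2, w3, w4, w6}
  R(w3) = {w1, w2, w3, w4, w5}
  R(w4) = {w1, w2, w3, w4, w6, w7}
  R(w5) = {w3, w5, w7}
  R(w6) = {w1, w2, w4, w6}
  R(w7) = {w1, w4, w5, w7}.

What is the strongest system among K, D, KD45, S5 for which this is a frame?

Serial (axiom D): yes — every world has a successor (e.g. w1 R w1).
Euclidean (axiom 5): no — w1 R w3 and w1 R w6, but not w3 R w6.
Transitive (axiom 4): no — w1 R w3 and w3 R w2, but not w1 R w2.
Reflexive (axiom T): yes — every world is R-related to itself.
So F validates K, D; KD45 would additionally require R to be Euclidean and transitive. The strongest is D.

D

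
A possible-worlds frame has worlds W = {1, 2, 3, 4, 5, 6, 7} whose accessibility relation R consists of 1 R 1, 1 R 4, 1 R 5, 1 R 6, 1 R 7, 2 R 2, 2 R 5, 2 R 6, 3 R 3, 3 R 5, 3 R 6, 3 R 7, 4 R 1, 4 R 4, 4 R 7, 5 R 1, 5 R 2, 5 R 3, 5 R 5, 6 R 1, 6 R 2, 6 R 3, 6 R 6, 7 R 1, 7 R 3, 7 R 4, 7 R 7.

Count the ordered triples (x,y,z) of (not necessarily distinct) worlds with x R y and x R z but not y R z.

Enumerating: (1,4,5), (1,4,6), (1,5,4), (1,5,6), (1,5,7), (1,6,4), (1,6,5), (1,6,7), (1,7,5), (1,7,6), (2,5,6), (2,6,5), … and 22 more.
Total: 34.

34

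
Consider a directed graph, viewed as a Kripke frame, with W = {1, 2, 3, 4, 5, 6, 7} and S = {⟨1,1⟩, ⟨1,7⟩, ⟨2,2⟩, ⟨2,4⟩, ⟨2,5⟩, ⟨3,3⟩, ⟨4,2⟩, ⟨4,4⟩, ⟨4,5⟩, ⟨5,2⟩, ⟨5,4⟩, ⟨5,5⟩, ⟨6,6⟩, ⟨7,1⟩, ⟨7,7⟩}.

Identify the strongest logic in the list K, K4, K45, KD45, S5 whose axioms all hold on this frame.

S5

Transitive (axiom 4): yes — every two-step S-path is closed by a direct edge.
Euclidean (axiom 5): yes — any two successors of a common world are S-related.
Serial (axiom D): yes — every world has a successor (e.g. 1 S 1).
Reflexive (axiom T): yes — every world is S-related to itself.
So F validates K, K4, K45, KD45, S5. The strongest is S5.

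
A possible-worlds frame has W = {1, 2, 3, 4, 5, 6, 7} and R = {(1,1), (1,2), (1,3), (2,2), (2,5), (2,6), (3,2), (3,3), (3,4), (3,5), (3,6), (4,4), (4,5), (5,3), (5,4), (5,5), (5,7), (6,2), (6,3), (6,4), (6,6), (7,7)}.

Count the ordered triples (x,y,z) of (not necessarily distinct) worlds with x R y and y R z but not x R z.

18

Enumerating: (1,2,5), (1,2,6), (1,3,4), (1,3,5), (1,3,6), (2,5,3), (2,5,4), (2,5,7), (2,6,3), (2,6,4), (3,5,7), (4,5,3), (4,5,7), (5,3,2), (5,3,6), (6,2,5), (6,3,5), (6,4,5).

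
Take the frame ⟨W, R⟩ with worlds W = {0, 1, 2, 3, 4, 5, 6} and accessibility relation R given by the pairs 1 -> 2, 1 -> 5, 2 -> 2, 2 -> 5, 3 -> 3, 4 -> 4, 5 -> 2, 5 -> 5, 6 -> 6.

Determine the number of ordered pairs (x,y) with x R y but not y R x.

2

Enumerating: (1,2), (1,5).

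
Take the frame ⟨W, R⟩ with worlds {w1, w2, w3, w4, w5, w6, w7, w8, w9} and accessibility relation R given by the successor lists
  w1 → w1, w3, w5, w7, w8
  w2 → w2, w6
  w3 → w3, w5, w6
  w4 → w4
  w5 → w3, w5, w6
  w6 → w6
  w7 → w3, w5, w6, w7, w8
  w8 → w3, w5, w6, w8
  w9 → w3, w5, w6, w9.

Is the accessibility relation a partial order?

Reflexive: yes — every world is R-related to itself.
Transitive: no — w1 R w3 and w3 R w6, but not w1 R w6.
Antisymmetric: no — w3 R w5 and w5 R w3 with w3 ≠ w5.
So R is not a partial order.

No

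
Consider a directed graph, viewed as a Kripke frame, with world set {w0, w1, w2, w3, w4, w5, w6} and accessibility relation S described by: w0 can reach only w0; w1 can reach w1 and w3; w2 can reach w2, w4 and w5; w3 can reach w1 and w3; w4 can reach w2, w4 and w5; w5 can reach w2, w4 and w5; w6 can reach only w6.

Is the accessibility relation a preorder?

Yes

Reflexive: yes — every world is S-related to itself.
Transitive: yes — every two-step S-path is closed by a direct edge.
So S is a preorder.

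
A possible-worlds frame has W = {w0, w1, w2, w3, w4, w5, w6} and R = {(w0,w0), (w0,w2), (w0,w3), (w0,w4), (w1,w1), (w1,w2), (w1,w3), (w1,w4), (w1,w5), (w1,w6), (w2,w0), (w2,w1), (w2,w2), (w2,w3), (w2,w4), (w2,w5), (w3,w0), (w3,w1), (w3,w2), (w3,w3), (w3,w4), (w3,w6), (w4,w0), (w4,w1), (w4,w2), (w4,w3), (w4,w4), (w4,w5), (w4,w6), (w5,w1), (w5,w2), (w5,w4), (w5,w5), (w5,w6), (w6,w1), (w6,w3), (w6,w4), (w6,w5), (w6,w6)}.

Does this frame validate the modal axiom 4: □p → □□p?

By correspondence theory, 4 is valid on a frame iff R is transitive.
Transitive: no — w0 R w2 and w2 R w1, but not w0 R w1.

No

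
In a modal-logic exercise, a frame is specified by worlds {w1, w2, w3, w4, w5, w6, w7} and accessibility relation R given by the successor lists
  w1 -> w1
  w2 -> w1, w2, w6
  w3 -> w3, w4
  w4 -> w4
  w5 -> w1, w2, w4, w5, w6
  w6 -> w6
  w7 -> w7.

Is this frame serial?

Serial: yes — every world has a successor (e.g. w1 R w1).

Yes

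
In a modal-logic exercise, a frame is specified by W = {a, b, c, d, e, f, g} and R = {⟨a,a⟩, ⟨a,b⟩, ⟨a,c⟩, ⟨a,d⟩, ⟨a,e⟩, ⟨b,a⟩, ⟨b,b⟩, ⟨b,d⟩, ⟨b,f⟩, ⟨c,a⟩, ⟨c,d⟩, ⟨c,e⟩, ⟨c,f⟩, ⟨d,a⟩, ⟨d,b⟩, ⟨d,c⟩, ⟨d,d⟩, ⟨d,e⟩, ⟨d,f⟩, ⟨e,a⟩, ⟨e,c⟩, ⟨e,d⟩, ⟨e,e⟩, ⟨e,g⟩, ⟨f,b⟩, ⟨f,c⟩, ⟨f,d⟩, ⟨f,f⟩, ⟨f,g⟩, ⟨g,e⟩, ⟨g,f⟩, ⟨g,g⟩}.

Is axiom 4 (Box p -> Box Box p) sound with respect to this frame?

No

Axiom 4 corresponds to the accessibility relation being transitive.
Transitive: no — a R b and b R f, but not a R f.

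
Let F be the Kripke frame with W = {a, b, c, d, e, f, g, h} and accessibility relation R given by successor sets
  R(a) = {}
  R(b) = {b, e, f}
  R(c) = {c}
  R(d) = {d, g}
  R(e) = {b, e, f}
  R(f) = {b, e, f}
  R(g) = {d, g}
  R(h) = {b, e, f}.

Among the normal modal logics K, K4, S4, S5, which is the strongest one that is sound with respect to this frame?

K4

Transitive (axiom 4): yes — every two-step R-path is closed by a direct edge.
Reflexive (axiom T): no — a is not related to itself.
Euclidean (axiom 5): yes — any two successors of a common world are R-related.
So F validates K, K4; S4 would additionally require R to be reflexive. The strongest is K4.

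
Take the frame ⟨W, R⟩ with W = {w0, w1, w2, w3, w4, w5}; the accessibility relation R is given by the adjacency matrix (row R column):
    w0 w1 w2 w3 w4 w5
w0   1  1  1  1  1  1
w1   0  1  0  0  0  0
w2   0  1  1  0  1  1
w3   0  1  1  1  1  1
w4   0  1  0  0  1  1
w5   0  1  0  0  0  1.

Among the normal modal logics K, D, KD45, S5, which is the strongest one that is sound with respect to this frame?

Serial (axiom D): yes — every world has a successor (e.g. w0 R w0).
Euclidean (axiom 5): no — w0 R w1 and w0 R w2, but not w1 R w2.
Transitive (axiom 4): yes — every two-step R-path is closed by a direct edge.
Reflexive (axiom T): yes — every world is R-related to itself.
So F validates K, D; KD45 would additionally require R to be Euclidean. The strongest is D.

D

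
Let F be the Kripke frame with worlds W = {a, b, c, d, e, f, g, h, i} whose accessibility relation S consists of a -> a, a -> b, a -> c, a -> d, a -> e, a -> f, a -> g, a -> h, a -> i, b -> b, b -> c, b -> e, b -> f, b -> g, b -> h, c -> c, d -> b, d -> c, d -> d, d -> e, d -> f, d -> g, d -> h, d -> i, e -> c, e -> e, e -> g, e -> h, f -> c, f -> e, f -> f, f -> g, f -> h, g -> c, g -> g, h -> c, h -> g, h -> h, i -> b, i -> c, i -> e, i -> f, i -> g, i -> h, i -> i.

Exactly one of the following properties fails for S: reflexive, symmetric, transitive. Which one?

Reflexive: yes — every world is S-related to itself.
Symmetric: no — a S b but not b S a.
Transitive: yes — every two-step S-path is closed by a direct edge.
Only symmetric fails.

symmetric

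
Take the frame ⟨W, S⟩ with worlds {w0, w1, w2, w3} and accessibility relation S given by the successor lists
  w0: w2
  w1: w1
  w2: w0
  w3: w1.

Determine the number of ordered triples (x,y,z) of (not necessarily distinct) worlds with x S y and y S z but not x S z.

Enumerating: (w0,w2,w0), (w2,w0,w2).

2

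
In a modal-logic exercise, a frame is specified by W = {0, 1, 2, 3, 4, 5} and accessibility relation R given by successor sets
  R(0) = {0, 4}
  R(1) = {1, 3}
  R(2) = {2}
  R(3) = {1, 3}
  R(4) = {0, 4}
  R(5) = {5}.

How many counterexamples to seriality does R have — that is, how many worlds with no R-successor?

0

R is serial; there are no such worlds.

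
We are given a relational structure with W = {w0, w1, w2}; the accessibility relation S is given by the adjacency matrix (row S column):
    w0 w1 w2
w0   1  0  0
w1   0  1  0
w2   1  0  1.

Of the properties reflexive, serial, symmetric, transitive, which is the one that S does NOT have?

Reflexive: yes — every world is S-related to itself.
Serial: yes — every world has a successor (e.g. w0 S w0).
Symmetric: no — w2 S w0 but not w0 S w2.
Transitive: yes — every two-step S-path is closed by a direct edge.
Only symmetric fails.

symmetric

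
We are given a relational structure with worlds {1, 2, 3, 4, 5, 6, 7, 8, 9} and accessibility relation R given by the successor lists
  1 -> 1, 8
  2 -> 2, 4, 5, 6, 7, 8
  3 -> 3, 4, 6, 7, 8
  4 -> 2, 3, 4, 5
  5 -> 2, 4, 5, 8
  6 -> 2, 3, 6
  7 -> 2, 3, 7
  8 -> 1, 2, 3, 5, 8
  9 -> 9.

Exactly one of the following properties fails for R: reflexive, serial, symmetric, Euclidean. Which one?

Euclidean

Reflexive: yes — every world is R-related to itself.
Serial: yes — every world has a successor (e.g. 1 R 1).
Symmetric: yes — every pair in R has its reverse in R.
Euclidean: no — 2 R 4 and 2 R 6, but not 4 R 6.
Only Euclidean fails.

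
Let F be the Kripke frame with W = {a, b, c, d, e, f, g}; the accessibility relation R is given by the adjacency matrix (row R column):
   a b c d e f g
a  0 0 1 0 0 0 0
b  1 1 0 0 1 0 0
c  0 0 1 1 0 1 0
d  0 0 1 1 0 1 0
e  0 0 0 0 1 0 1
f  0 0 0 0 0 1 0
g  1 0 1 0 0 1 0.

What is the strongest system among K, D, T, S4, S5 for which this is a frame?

Serial (axiom D): yes — every world has a successor (e.g. a R c).
Reflexive (axiom T): no — a is not related to itself.
Transitive (axiom 4): no — a R c and c R d, but not a R d.
Euclidean (axiom 5): no — b R a and b R e, but not a R e.
So F validates K, D; T would additionally require R to be reflexive. The strongest is D.

D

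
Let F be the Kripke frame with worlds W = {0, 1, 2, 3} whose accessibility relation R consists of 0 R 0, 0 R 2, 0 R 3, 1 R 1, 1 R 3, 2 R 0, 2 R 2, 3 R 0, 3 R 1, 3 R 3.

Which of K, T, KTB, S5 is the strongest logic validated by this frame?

Reflexive (axiom T): yes — every world is R-related to itself.
Symmetric (axiom B): yes — every pair in R has its reverse in R.
Euclidean (axiom 5): no — 0 R 2 and 0 R 3, but not 2 R 3.
So F validates K, T, KTB; S5 would additionally require R to be Euclidean. The strongest is KTB.

KTB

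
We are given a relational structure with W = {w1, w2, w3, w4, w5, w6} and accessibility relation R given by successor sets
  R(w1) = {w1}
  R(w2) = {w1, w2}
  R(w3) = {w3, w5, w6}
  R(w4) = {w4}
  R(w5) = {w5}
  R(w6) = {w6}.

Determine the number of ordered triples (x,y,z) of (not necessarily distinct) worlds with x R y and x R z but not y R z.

5

Enumerating: (w2,w1,w2), (w3,w5,w3), (w3,w5,w6), (w3,w6,w3), (w3,w6,w5).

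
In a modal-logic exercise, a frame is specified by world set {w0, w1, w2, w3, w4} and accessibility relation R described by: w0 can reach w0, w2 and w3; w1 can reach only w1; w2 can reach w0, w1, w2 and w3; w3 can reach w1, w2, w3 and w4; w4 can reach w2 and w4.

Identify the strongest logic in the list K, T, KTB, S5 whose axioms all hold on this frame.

Reflexive (axiom T): yes — every world is R-related to itself.
Symmetric (axiom B): no — w0 R w3 but not w3 R w0.
Euclidean (axiom 5): no — w2 R w0 and w2 R w1, but not w0 R w1.
So F validates K, T; KTB would additionally require R to be symmetric. The strongest is T.

T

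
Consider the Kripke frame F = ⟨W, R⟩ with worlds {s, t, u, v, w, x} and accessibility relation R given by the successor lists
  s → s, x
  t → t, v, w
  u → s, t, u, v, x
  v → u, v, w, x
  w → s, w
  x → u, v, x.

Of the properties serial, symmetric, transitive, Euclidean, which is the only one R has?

serial

Serial: yes — every world has a successor (e.g. s R s).
Symmetric: no — s R x but not x R s.
Transitive: no — s R x and x R u, but not s R u.
Euclidean: no — t R w and t R v, but not w R v.
Only serial holds.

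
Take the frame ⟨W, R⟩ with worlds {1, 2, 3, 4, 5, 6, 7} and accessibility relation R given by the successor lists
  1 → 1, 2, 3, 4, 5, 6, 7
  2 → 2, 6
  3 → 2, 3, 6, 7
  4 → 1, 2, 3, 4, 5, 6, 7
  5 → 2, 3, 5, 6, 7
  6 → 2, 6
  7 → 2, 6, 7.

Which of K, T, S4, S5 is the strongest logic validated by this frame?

Reflexive (axiom T): yes — every world is R-related to itself.
Transitive (axiom 4): yes — every two-step R-path is closed by a direct edge.
Euclidean (axiom 5): no — 1 R 2 and 1 R 3, but not 2 R 3.
So F validates K, T, S4; S5 would additionally require R to be Euclidean. The strongest is S4.

S4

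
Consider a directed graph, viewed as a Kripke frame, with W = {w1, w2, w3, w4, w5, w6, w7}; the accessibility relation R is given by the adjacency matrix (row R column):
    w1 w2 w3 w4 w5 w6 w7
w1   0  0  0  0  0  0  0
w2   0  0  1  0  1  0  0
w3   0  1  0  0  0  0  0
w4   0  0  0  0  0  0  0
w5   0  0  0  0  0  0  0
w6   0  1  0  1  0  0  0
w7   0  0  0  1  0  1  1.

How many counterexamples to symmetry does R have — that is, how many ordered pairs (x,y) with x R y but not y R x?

Enumerating: (w2,w5), (w6,w2), (w6,w4), (w7,w4), (w7,w6).

5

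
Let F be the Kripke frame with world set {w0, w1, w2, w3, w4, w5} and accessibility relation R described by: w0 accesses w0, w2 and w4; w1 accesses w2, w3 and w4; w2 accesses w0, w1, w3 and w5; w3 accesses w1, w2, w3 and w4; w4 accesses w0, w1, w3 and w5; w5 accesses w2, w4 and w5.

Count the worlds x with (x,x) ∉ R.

Enumerating: w1, w2, w4.

3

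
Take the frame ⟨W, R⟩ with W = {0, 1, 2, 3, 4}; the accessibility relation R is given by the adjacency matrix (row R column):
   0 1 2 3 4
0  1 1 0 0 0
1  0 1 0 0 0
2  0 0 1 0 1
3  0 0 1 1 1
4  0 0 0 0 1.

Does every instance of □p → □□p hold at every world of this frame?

Axiom 4 corresponds to the accessibility relation being transitive.
Transitive: yes — every two-step R-path is closed by a direct edge.

Yes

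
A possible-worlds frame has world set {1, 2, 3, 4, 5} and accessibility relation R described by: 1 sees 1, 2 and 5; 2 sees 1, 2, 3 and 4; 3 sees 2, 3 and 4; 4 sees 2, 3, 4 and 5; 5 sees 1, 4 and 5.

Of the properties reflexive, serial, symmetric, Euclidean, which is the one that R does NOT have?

Reflexive: yes — every world is R-related to itself.
Serial: yes — every world has a successor (e.g. 1 R 1).
Symmetric: yes — every pair in R has its reverse in R.
Euclidean: no — 1 R 2 and 1 R 5, but not 2 R 5.
Only Euclidean fails.

Euclidean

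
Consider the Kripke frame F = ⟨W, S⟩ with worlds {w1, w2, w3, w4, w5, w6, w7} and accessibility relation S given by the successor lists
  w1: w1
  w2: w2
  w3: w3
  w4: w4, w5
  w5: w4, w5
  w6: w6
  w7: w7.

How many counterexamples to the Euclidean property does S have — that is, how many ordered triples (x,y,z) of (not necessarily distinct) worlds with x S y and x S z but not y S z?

0

S is Euclidean; there are no such tuples.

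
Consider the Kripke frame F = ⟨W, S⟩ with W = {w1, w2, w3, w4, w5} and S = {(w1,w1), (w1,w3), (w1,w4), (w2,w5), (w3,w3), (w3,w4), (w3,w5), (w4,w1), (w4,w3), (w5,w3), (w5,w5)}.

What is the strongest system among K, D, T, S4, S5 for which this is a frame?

D

Serial (axiom D): yes — every world has a successor (e.g. w1 S w1).
Reflexive (axiom T): no — w2 is not related to itself.
Transitive (axiom 4): no — w1 S w3 and w3 S w5, but not w1 S w5.
Euclidean (axiom 5): no — w3 S w4 and w3 S w5, but not w4 S w5.
So F validates K, D; T would additionally require S to be reflexive. The strongest is D.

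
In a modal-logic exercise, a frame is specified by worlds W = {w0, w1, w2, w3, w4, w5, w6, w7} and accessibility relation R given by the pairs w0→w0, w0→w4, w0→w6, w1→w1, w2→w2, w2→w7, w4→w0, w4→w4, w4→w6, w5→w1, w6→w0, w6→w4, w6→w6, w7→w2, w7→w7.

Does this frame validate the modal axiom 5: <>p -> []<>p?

Yes

By correspondence theory, 5 is valid on a frame iff R is Euclidean.
Euclidean: yes — any two successors of a common world are R-related.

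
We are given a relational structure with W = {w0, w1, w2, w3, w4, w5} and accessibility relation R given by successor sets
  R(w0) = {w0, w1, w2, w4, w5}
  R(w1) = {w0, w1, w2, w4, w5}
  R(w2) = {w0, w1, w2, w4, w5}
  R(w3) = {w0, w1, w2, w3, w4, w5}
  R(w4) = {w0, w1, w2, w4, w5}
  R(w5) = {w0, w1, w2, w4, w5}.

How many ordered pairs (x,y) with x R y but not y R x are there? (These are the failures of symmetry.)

Enumerating: (w3,w0), (w3,w1), (w3,w2), (w3,w4), (w3,w5).

5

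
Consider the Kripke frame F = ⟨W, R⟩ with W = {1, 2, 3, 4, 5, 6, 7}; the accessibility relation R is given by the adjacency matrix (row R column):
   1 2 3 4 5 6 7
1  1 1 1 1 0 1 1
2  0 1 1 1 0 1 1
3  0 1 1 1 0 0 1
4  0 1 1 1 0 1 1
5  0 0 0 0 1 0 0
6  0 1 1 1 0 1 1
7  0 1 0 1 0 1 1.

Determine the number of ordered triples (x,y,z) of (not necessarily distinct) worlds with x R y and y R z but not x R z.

Enumerating: (3,2,6), (3,4,6), (3,7,6), (7,2,3), (7,4,3), (7,6,3).

6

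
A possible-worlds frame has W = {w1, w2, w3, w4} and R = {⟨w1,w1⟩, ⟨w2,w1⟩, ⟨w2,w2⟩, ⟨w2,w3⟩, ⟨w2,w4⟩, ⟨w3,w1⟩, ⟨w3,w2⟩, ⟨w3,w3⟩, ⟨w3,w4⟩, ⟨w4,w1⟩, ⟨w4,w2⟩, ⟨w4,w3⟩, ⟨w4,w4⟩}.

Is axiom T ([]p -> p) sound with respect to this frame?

By correspondence theory, T is valid on a frame iff R is reflexive.
Reflexive: yes — every world is R-related to itself.

Yes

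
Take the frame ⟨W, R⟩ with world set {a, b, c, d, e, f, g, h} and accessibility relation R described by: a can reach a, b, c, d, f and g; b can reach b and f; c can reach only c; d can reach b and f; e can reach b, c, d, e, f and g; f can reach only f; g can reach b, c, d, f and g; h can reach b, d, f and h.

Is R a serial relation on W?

Serial: yes — every world has a successor (e.g. a R a).

Yes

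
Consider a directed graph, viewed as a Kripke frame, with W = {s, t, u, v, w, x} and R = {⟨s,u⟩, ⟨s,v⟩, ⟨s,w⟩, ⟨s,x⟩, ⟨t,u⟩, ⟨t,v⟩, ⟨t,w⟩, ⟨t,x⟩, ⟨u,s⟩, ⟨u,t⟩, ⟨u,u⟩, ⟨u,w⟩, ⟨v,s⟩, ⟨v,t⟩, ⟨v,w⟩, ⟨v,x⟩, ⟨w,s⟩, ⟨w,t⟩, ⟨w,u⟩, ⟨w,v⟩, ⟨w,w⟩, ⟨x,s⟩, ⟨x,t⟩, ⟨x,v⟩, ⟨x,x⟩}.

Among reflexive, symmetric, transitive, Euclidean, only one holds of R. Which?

symmetric

Reflexive: no — s is not related to itself.
Symmetric: yes — every pair in R has its reverse in R.
Transitive: no — s R u and u R t, but not s R t.
Euclidean: no — s R u and s R v, but not u R v.
Only symmetric holds.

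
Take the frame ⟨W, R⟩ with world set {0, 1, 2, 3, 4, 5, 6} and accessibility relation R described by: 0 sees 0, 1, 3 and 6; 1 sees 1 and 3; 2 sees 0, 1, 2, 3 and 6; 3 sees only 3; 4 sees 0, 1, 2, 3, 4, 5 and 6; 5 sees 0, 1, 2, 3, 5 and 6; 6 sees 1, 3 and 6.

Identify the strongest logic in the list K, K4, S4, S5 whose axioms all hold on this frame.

Transitive (axiom 4): yes — every two-step R-path is closed by a direct edge.
Reflexive (axiom T): yes — every world is R-related to itself.
Euclidean (axiom 5): no — 0 R 1 and 0 R 6, but not 1 R 6.
So F validates K, K4, S4; S5 would additionally require R to be Euclidean. The strongest is S4.

S4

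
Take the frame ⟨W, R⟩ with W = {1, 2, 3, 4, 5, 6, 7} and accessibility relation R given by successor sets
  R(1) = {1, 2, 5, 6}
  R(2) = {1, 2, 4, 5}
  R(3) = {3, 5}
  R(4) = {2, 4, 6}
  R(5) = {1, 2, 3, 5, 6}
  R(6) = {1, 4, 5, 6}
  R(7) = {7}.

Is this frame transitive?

No

Transitive: no — 1 R 2 and 2 R 4, but not 1 R 4.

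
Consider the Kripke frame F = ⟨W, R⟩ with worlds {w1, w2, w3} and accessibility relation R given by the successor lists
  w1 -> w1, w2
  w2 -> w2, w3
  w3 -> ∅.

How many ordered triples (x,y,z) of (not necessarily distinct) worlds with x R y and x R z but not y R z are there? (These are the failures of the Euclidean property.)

Enumerating: (w1,w2,w1), (w2,w3,w2), (w2,w3,w3).

3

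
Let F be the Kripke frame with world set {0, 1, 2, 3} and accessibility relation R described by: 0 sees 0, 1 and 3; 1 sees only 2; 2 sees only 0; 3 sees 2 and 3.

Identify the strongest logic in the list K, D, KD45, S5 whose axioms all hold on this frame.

D

Serial (axiom D): yes — every world has a successor (e.g. 0 R 0).
Euclidean (axiom 5): no — 0 R 1 and 0 R 3, but not 1 R 3.
Transitive (axiom 4): no — 0 R 1 and 1 R 2, but not 0 R 2.
Reflexive (axiom T): no — 1 is not related to itself.
So F validates K, D; KD45 would additionally require R to be Euclidean and transitive. The strongest is D.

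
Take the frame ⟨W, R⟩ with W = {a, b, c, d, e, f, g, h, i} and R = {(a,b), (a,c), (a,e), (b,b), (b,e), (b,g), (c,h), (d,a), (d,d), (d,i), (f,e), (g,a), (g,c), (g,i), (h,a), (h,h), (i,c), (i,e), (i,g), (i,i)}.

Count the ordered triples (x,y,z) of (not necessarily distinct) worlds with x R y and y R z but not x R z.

Enumerating: (a,b,g), (a,c,h), (b,g,a), (b,g,c), (b,g,i), (c,h,a), (d,a,b), (d,a,c), (d,a,e), (d,i,c), (d,i,e), (d,i,g), … and 10 more.
Total: 22.

22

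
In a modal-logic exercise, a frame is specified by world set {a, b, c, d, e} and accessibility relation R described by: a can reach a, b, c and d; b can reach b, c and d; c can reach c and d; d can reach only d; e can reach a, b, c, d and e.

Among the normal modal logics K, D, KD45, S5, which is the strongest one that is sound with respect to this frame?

D

Serial (axiom D): yes — every world has a successor (e.g. a R a).
Euclidean (axiom 5): no — a R c and a R b, but not c R b.
Transitive (axiom 4): yes — every two-step R-path is closed by a direct edge.
Reflexive (axiom T): yes — every world is R-related to itself.
So F validates K, D; KD45 would additionally require R to be Euclidean. The strongest is D.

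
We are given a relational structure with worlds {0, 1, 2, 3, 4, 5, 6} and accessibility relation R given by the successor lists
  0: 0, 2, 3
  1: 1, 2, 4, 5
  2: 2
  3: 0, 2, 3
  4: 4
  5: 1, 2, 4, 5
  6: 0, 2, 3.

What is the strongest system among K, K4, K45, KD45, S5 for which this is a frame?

K4

Transitive (axiom 4): yes — every two-step R-path is closed by a direct edge.
Euclidean (axiom 5): no — 0 R 2 and 0 R 3, but not 2 R 3.
Serial (axiom D): yes — every world has a successor (e.g. 0 R 0).
Reflexive (axiom T): no — 6 is not related to itself.
So F validates K, K4; K45 would additionally require R to be Euclidean. The strongest is K4.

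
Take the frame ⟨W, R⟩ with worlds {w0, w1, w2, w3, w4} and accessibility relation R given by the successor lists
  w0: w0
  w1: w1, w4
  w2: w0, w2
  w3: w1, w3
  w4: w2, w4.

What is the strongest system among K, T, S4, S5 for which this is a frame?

T

Reflexive (axiom T): yes — every world is R-related to itself.
Transitive (axiom 4): no — w1 R w4 and w4 R w2, but not w1 R w2.
Euclidean (axiom 5): no — w1 R w4 and w1 R w1, but not w4 R w1.
So F validates K, T; S4 would additionally require R to be transitive. The strongest is T.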